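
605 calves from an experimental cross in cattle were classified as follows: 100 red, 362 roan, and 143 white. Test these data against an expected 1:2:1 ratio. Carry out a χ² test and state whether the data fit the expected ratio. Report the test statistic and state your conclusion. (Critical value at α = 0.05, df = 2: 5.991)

29.519; not consistent

Under the 1:2:1 hypothesis (Σ ratio = 4, N = 605):
  red: 605 × 1/4 = 151.25
  roan: 605 × 2/4 = 302.5
  white: 605 × 1/4 = 151.25
χ² = Σ (O − E)² / E
  red: (100 − 151.25)² / 151.25 = 17.3657
  roan: (362 − 302.5)² / 302.5 = 11.7033
  white: (143 − 151.25)² / 151.25 = 0.4500
χ² = 17.3657 + 11.7033 + 0.4500 = 29.519
Degrees of freedom = 3 − 1 = 2; critical value at α = 0.05 is 5.991.
Since 29.519 > 5.991, we reject the null hypothesis — the data do not fit the 1:2:1 ratio.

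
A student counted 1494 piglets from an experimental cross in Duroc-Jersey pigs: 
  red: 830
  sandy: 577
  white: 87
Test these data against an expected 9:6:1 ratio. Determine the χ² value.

1.064

The 9:6:1 ratio has 16 parts, so with N = 1494 the expected counts are:
  red: 1494 × 9/16 = 840.375
  sandy: 1494 × 6/16 = 560.25
  white: 1494 × 1/16 = 93.375
χ² = Σ (O − E)² / E
  red: (830 − 840.375)² / 840.375 = 0.1281
  sandy: (577 − 560.25)² / 560.25 = 0.5008
  white: (87 − 93.375)² / 93.375 = 0.4352
χ² = 0.1281 + 0.5008 + 0.4352 = 1.0641 ≈ 1.064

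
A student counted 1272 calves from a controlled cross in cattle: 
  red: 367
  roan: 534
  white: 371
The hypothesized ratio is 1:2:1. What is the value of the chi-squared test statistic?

Expected counts for N = 1272 under a 1:2:1 ratio (total parts = 4):
  red: 1272 × 1/4 = 318
  roan: 1272 × 2/4 = 636
  white: 1272 × 1/4 = 318
χ² = Σ (O − E)² / E
  red: (367 − 318)² / 318 = 7.5503
  roan: (534 − 636)² / 636 = 16.3585
  white: (371 − 318)² / 318 = 8.8333
χ² = 7.5503 + 16.3585 + 8.8333 = 32.7421 ≈ 32.742

32.742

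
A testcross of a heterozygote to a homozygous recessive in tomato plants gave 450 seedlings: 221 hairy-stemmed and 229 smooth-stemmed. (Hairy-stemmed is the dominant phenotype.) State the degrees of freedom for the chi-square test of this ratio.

A testcross of a heterozygote (Aa × aa) gives a 1:1 phenotypic ratio.
A goodness-of-fit test with 2 phenotype classes has df = 2 − 1 = 1.

1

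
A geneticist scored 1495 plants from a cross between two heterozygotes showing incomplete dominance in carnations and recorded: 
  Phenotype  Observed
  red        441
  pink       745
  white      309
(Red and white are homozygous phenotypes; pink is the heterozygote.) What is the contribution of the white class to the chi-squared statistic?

11.218

With incomplete dominance, a heterozygote × heterozygote cross gives a 1:2:1 phenotypic ratio.
Total ratio parts = 4. Expected numbers out of 1495:
  red: 1495 × 1/4 = 373.75
  pink: 1495 × 2/4 = 747.5
  white: 1495 × 1/4 = 373.75
Contribution of white: (309 − 373.75)² / 373.75 = 11.2176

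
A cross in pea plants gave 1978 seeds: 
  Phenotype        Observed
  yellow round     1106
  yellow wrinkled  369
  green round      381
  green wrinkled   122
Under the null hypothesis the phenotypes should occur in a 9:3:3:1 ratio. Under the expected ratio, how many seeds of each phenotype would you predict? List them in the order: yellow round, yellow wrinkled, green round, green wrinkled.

Total ratio parts = 16. Expected numbers out of 1978:
  yellow round: 1978 × 9/16 = 1112.625
  yellow wrinkled: 1978 × 3/16 = 370.875
  green round: 1978 × 3/16 = 370.875
  green wrinkled: 1978 × 1/16 = 123.625

1112.625, 370.875, 370.875, 123.625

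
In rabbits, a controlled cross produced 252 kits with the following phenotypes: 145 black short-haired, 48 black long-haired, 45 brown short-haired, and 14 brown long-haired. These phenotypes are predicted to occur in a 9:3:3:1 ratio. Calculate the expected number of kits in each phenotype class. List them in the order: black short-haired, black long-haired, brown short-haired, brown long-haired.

Expected counts for N = 252 under a 9:3:3:1 ratio (total parts = 16):
  black short-haired: 252 × 9/16 = 141.75
  black long-haired: 252 × 3/16 = 47.25
  brown short-haired: 252 × 3/16 = 47.25
  brown long-haired: 252 × 1/16 = 15.75

141.75, 47.25, 47.25, 15.75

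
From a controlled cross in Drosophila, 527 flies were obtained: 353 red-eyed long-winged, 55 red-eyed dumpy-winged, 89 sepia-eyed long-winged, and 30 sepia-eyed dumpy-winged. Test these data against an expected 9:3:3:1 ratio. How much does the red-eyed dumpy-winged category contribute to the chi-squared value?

19.426

The 9:3:3:1 ratio has 16 parts, so with N = 527 the expected counts are:
  red-eyed long-winged: 527 × 9/16 = 296.4375
  red-eyed dumpy-winged: 527 × 3/16 = 98.8125
  sepia-eyed long-winged: 527 × 3/16 = 98.8125
  sepia-eyed dumpy-winged: 527 × 1/16 = 32.9375
Contribution of red-eyed dumpy-winged: (55 − 98.8125)² / 98.8125 = 19.4260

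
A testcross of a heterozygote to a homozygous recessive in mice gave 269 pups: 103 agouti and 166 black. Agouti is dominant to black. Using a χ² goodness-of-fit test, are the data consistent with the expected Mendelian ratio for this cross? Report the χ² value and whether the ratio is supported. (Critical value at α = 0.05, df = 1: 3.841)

A testcross of a heterozygote (Aa × aa) gives a 1:1 phenotypic ratio.
The 1:1 ratio has 2 parts, so with N = 269 the expected counts are:
  agouti: 269 × 1/2 = 134.5
  black: 269 × 1/2 = 134.5
χ² = Σ (O − E)² / E
  agouti: (103 − 134.5)² / 134.5 = 7.3773
  black: (166 − 134.5)² / 134.5 = 7.3773
χ² = 7.3773 + 7.3773 = 14.7546 ≈ 14.755
Degrees of freedom = 2 − 1 = 1; critical value at α = 0.05 is 3.841.
Since 14.755 > 3.841, we reject the null hypothesis — the data do not fit the 1:1 ratio.

14.755; not consistent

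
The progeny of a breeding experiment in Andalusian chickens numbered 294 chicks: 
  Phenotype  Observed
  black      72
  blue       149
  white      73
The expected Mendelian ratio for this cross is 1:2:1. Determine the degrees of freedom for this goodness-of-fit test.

A goodness-of-fit test with 3 phenotype classes has df = 3 − 1 = 2.

2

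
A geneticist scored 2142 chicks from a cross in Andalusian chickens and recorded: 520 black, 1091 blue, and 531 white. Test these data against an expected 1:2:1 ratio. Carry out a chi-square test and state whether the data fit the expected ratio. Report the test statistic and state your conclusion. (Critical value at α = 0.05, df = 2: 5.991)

The 1:2:1 ratio has 4 parts, so with N = 2142 the expected counts are:
  black: 2142 × 1/4 = 535.5
  blue: 2142 × 2/4 = 1071
  white: 2142 × 1/4 = 535.5
χ² = Σ (O − E)² / E
  black: (520 − 535.5)² / 535.5 = 0.4486
  blue: (1091 − 1071)² / 1071 = 0.3735
  white: (531 − 535.5)² / 535.5 = 0.0378
χ² = 0.4486 + 0.3735 + 0.0378 = 0.8599 ≈ 0.860
Degrees of freedom = 3 − 1 = 2; critical value at α = 0.05 is 5.991.
Since 0.860 < 5.991, we fail to reject the null hypothesis — the data are consistent with the 1:2:1 ratio.

0.860; consistent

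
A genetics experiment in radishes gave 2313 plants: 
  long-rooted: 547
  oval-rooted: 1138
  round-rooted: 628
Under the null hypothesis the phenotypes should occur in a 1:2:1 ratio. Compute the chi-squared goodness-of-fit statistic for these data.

6.265

The 1:2:1 ratio has 4 parts, so with N = 2313 the expected counts are:
  long-rooted: 2313 × 1/4 = 578.25
  oval-rooted: 2313 × 2/4 = 1156.5
  round-rooted: 2313 × 1/4 = 578.25
χ² = Σ (O − E)² / E
  long-rooted: (547 − 578.25)² / 578.25 = 1.6888
  oval-rooted: (1138 − 1156.5)² / 1156.5 = 0.2959
  round-rooted: (628 − 578.25)² / 578.25 = 4.2803
χ² = 1.6888 + 0.2959 + 4.2803 = 6.265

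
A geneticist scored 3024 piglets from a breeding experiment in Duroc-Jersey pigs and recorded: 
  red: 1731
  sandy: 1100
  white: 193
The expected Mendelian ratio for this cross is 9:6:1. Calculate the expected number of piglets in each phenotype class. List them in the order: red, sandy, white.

1701, 1134, 189

The 9:6:1 ratio has 16 parts, so with N = 3024 the expected counts are:
  red: 3024 × 9/16 = 1701
  sandy: 3024 × 6/16 = 1134
  white: 3024 × 1/16 = 189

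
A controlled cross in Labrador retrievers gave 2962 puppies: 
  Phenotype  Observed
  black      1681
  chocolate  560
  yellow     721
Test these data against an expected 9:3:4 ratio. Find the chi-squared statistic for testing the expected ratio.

Total ratio parts = 16. Expected numbers out of 2962:
  black: 2962 × 9/16 = 1666.125
  chocolate: 2962 × 3/16 = 555.375
  yellow: 2962 × 4/16 = 740.5
χ² = Σ (O − E)² / E
  black: (1681 − 1666.125)² / 1666.125 = 0.1328
  chocolate: (560 − 555.375)² / 555.375 = 0.0385
  yellow: (721 − 740.5)² / 740.5 = 0.5135
χ² = 0.1328 + 0.0385 + 0.5135 = 0.6848 ≈ 0.685

0.685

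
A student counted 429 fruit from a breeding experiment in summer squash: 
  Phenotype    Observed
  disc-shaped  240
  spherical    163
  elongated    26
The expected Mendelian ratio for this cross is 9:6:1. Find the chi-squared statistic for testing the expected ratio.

Under the 9:6:1 hypothesis (Σ ratio = 16, N = 429):
  disc-shaped: 429 × 9/16 = 241.3125
  spherical: 429 × 6/16 = 160.875
  elongated: 429 × 1/16 = 26.8125
χ² = Σ (O − E)² / E
  disc-shaped: (240 − 241.3125)² / 241.3125 = 0.0071
  spherical: (163 − 160.875)² / 160.875 = 0.0281
  elongated: (26 − 26.8125)² / 26.8125 = 0.0246
χ² = 0.0071 + 0.0281 + 0.0246 = 0.0598 ≈ 0.060

0.060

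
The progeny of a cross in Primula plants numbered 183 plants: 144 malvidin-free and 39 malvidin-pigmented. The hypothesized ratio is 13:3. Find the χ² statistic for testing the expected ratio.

Total ratio parts = 16. Expected numbers out of 183:
  malvidin-free: 183 × 13/16 = 148.6875
  malvidin-pigmented: 183 × 3/16 = 34.3125
χ² = Σ (O − E)² / E
  malvidin-free: (144 − 148.6875)² / 148.6875 = 0.1478
  malvidin-pigmented: (39 − 34.3125)² / 34.3125 = 0.6404
χ² = 0.1478 + 0.6404 = 0.7882 ≈ 0.788

0.788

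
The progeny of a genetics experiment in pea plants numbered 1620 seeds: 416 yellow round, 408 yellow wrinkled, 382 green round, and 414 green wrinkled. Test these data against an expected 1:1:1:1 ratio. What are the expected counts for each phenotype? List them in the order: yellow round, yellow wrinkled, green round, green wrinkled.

405, 405, 405, 405

Expected counts for N = 1620 under a 1:1:1:1 ratio (total parts = 4):
  yellow round: 1620 × 1/4 = 405
  yellow wrinkled: 1620 × 1/4 = 405
  green round: 1620 × 1/4 = 405
  green wrinkled: 1620 × 1/4 = 405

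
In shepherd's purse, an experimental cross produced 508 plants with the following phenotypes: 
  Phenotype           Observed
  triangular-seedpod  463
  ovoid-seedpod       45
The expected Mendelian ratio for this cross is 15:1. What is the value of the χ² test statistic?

Total ratio parts = 16. Expected numbers out of 508:
  triangular-seedpod: 508 × 15/16 = 476.25
  ovoid-seedpod: 508 × 1/16 = 31.75
χ² = Σ (O − E)² / E
  triangular-seedpod: (463 − 476.25)² / 476.25 = 0.3686
  ovoid-seedpod: (45 − 31.75)² / 31.75 = 5.5295
χ² = 0.3686 + 5.5295 = 5.8981 ≈ 5.898

5.898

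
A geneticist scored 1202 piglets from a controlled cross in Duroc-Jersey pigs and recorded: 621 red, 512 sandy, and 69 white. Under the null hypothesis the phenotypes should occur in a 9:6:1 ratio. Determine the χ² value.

13.317

Under the 9:6:1 hypothesis (Σ ratio = 16, N = 1202):
  red: 1202 × 9/16 = 676.125
  sandy: 1202 × 6/16 = 450.75
  white: 1202 × 1/16 = 75.125
χ² = Σ (O − E)² / E
  red: (621 − 676.125)² / 676.125 = 4.4944
  sandy: (512 − 450.75)² / 450.75 = 8.3229
  white: (69 − 75.125)² / 75.125 = 0.4994
χ² = 4.4944 + 8.3229 + 0.4994 = 13.3167 ≈ 13.317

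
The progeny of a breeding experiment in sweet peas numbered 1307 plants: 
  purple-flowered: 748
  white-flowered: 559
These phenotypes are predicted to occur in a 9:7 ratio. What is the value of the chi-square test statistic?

0.510

Expected counts for N = 1307 under a 9:7 ratio (total parts = 16):
  purple-flowered: 1307 × 9/16 = 735.1875
  white-flowered: 1307 × 7/16 = 571.8125
χ² = Σ (O − E)² / E
  purple-flowered: (748 − 735.1875)² / 735.1875 = 0.2233
  white-flowered: (559 − 571.8125)² / 571.8125 = 0.2871
χ² = 0.2233 + 0.2871 = 0.5104 ≈ 0.510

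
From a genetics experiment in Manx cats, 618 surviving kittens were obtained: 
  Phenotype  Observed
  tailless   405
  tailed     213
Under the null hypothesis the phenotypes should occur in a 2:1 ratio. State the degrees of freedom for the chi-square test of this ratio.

1

A goodness-of-fit test with 2 phenotype classes has df = 2 − 1 = 1.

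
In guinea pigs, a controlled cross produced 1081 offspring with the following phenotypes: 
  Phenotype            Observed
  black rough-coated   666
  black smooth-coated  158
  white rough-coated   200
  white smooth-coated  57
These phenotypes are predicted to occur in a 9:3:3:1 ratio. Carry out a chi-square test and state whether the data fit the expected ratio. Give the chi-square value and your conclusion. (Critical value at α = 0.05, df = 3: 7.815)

17.060; not consistent

Total ratio parts = 16. Expected numbers out of 1081:
  black rough-coated: 1081 × 9/16 = 608.0625
  black smooth-coated: 1081 × 3/16 = 202.6875
  white rough-coated: 1081 × 3/16 = 202.6875
  white smooth-coated: 1081 × 1/16 = 67.5625
χ² = Σ (O − E)² / E
  black rough-coated: (666 − 608.0625)² / 608.0625 = 5.5204
  black smooth-coated: (158 − 202.6875)² / 202.6875 = 9.8525
  white rough-coated: (200 − 202.6875)² / 202.6875 = 0.0356
  white smooth-coated: (57 − 67.5625)² / 67.5625 = 1.6513
χ² = 5.5204 + 9.8525 + 0.0356 + 1.6513 = 17.0598 ≈ 17.060
Degrees of freedom = 4 − 1 = 3; critical value at α = 0.05 is 7.815.
Since 17.060 > 7.815, we reject the null hypothesis — the data do not fit the 9:3:3:1 ratio.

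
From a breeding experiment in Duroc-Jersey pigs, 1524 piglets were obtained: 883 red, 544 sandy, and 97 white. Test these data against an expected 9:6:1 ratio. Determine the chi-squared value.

Expected counts for N = 1524 under a 9:6:1 ratio (total parts = 16):
  red: 1524 × 9/16 = 857.25
  sandy: 1524 × 6/16 = 571.5
  white: 1524 × 1/16 = 95.25
χ² = Σ (O − E)² / E
  red: (883 − 857.25)² / 857.25 = 0.7735
  sandy: (544 − 571.5)² / 571.5 = 1.3233
  white: (97 − 95.25)² / 95.25 = 0.0322
χ² = 0.7735 + 1.3233 + 0.0322 = 2.129

2.129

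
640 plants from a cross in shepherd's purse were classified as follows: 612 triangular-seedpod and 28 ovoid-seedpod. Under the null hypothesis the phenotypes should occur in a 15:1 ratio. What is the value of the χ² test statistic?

Total ratio parts = 16. Expected numbers out of 640:
  triangular-seedpod: 640 × 15/16 = 600
  ovoid-seedpod: 640 × 1/16 = 40
χ² = Σ (O − E)² / E
  triangular-seedpod: (612 − 600)² / 600 = 0.2400
  ovoid-seedpod: (28 − 40)² / 40 = 3.6000
χ² = 0.2400 + 3.6000 = 3.840

3.840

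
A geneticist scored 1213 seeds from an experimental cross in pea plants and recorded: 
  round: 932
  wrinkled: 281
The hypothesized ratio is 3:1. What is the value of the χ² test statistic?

Expected counts for N = 1213 under a 3:1 ratio (total parts = 4):
  round: 1213 × 3/4 = 909.75
  wrinkled: 1213 × 1/4 = 303.25
χ² = Σ (O − E)² / E
  round: (932 − 909.75)² / 909.75 = 0.5442
  wrinkled: (281 − 303.25)² / 303.25 = 1.6325
χ² = 0.5442 + 1.6325 = 2.1767 ≈ 2.177

2.177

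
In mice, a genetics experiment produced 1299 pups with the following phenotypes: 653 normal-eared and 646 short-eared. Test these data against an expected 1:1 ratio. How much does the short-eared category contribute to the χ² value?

0.019

The 1:1 ratio has 2 parts, so with N = 1299 the expected counts are:
  normal-eared: 1299 × 1/2 = 649.5
  short-eared: 1299 × 1/2 = 649.5
Contribution of short-eared: (646 − 649.5)² / 649.5 = 0.0189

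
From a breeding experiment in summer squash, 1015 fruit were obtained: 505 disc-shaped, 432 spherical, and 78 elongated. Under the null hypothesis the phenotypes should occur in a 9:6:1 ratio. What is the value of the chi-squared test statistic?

17.892

Total ratio parts = 16. Expected numbers out of 1015:
  disc-shaped: 1015 × 9/16 = 570.9375
  spherical: 1015 × 6/16 = 380.625
  elongated: 1015 × 1/16 = 63.4375
χ² = Σ (O − E)² / E
  disc-shaped: (505 − 570.9375)² / 570.9375 = 7.6151
  spherical: (432 − 380.625)² / 380.625 = 6.9344
  elongated: (78 − 63.4375)² / 63.4375 = 3.3429
χ² = 7.6151 + 6.9344 + 3.3429 = 17.8924 ≈ 17.892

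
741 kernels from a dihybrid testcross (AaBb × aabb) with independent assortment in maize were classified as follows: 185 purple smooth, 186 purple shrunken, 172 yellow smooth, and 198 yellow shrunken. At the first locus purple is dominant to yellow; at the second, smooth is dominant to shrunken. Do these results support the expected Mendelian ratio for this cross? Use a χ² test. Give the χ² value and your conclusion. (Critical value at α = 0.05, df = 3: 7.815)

A dihybrid testcross with independent assortment gives a 1:1:1:1 ratio.
Under the 1:1:1:1 hypothesis (Σ ratio = 4, N = 741):
  purple smooth: 741 × 1/4 = 185.25
  purple shrunken: 741 × 1/4 = 185.25
  yellow smooth: 741 × 1/4 = 185.25
  yellow shrunken: 741 × 1/4 = 185.25
χ² = Σ (O − E)² / E
  purple smooth: (185 − 185.25)² / 185.25 = 0.0003
  purple shrunken: (186 − 185.25)² / 185.25 = 0.0030
  yellow smooth: (172 − 185.25)² / 185.25 = 0.9477
  yellow shrunken: (198 − 185.25)² / 185.25 = 0.8775
χ² = 0.0003 + 0.0030 + 0.9477 + 0.8775 = 1.8285 ≈ 1.829
Degrees of freedom = 4 − 1 = 3; critical value at α = 0.05 is 7.815.
Since 1.829 < 7.815, we fail to reject the null hypothesis — the data are consistent with the 1:1:1:1 ratio.

1.829; consistent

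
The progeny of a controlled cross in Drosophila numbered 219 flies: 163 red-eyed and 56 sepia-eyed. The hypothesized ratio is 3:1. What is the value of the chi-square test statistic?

0.038

Under the 3:1 hypothesis (Σ ratio = 4, N = 219):
  red-eyed: 219 × 3/4 = 164.25
  sepia-eyed: 219 × 1/4 = 54.75
χ² = Σ (O − E)² / E
  red-eyed: (163 − 164.25)² / 164.25 = 0.0095
  sepia-eyed: (56 − 54.75)² / 54.75 = 0.0285
χ² = 0.0095 + 0.0285 = 0.038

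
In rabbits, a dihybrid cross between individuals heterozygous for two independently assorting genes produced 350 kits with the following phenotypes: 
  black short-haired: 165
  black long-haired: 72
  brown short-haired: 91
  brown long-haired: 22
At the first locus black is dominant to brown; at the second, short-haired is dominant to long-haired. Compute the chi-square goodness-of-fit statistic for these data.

15.592

A dihybrid F₂ with independent assortment and complete dominance at both loci gives a 9:3:3:1 phenotypic ratio.
Total ratio parts = 16. Expected numbers out of 350:
  black short-haired: 350 × 9/16 = 196.875
  black long-haired: 350 × 3/16 = 65.625
  brown short-haired: 350 × 3/16 = 65.625
  brown long-haired: 350 × 1/16 = 21.875
χ² = Σ (O − E)² / E
  black short-haired: (165 − 196.875)² / 196.875 = 5.1607
  black long-haired: (72 − 65.625)² / 65.625 = 0.6193
  brown short-haired: (91 − 65.625)² / 65.625 = 9.8117
  brown long-haired: (22 − 21.875)² / 21.875 = 0.0007
χ² = 5.1607 + 0.6193 + 9.8117 + 0.0007 = 15.5924 ≈ 15.592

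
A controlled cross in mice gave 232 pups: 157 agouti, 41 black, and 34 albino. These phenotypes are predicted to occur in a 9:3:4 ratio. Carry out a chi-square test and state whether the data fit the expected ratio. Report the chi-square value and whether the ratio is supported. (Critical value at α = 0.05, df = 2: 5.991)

Total ratio parts = 16. Expected numbers out of 232:
  agouti: 232 × 9/16 = 130.5
  black: 232 × 3/16 = 43.5
  albino: 232 × 4/16 = 58
χ² = Σ (O − E)² / E
  agouti: (157 − 130.5)² / 130.5 = 5.3812
  black: (41 − 43.5)² / 43.5 = 0.1437
  albino: (34 − 58)² / 58 = 9.9310
χ² = 5.3812 + 0.1437 + 9.9310 = 15.4559 ≈ 15.456
Degrees of freedom = 3 − 1 = 2; critical value at α = 0.05 is 5.991.
Since 15.456 > 5.991, we reject the null hypothesis — the data do not fit the 9:3:4 ratio.

15.456; not consistent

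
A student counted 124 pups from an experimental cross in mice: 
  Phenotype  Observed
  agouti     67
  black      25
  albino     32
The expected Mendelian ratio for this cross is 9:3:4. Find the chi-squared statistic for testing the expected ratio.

0.272

Expected counts for N = 124 under a 9:3:4 ratio (total parts = 16):
  agouti: 124 × 9/16 = 69.75
  black: 124 × 3/16 = 23.25
  albino: 124 × 4/16 = 31
χ² = Σ (O − E)² / E
  agouti: (67 − 69.75)² / 69.75 = 0.1084
  black: (25 − 23.25)² / 23.25 = 0.1317
  albino: (32 − 31)² / 31 = 0.0323
χ² = 0.1084 + 0.1317 + 0.0323 = 0.2724 ≈ 0.272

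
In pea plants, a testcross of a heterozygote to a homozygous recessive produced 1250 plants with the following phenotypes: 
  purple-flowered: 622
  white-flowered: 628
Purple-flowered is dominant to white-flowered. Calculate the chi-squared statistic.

A testcross of a heterozygote (Aa × aa) gives a 1:1 phenotypic ratio.
The 1:1 ratio has 2 parts, so with N = 1250 the expected counts are:
  purple-flowered: 1250 × 1/2 = 625
  white-flowered: 1250 × 1/2 = 625
χ² = Σ (O − E)² / E
  purple-flowered: (622 − 625)² / 625 = 0.0144
  white-flowered: (628 − 625)² / 625 = 0.0144
χ² = 0.0144 + 0.0144 = 0.0288 ≈ 0.029

0.029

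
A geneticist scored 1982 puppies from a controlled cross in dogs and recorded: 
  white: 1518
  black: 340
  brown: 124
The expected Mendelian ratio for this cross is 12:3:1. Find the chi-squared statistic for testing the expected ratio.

3.359

Total ratio parts = 16. Expected numbers out of 1982:
  white: 1982 × 12/16 = 1486.5
  black: 1982 × 3/16 = 371.625
  brown: 1982 × 1/16 = 123.875
χ² = Σ (O − E)² / E
  white: (1518 − 1486.5)² / 1486.5 = 0.6675
  black: (340 − 371.625)² / 371.625 = 2.6913
  brown: (124 − 123.875)² / 123.875 = 0.0001
χ² = 0.6675 + 2.6913 + 0.0001 = 3.3589 ≈ 3.359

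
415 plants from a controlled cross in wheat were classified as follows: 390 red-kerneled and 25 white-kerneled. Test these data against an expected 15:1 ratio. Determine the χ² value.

The 15:1 ratio has 16 parts, so with N = 415 the expected counts are:
  red-kerneled: 415 × 15/16 = 389.0625
  white-kerneled: 415 × 1/16 = 25.9375
χ² = Σ (O − E)² / E
  red-kerneled: (390 − 389.0625)² / 389.0625 = 0.0023
  white-kerneled: (25 − 25.9375)² / 25.9375 = 0.0339
χ² = 0.0023 + 0.0339 = 0.0362 ≈ 0.036

0.036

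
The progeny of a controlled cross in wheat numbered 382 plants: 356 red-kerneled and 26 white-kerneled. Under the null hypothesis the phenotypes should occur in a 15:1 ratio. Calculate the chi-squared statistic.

0.202

Expected counts for N = 382 under a 15:1 ratio (total parts = 16):
  red-kerneled: 382 × 15/16 = 358.125
  white-kerneled: 382 × 1/16 = 23.875
χ² = Σ (O − E)² / E
  red-kerneled: (356 − 358.125)² / 358.125 = 0.0126
  white-kerneled: (26 − 23.875)² / 23.875 = 0.1891
χ² = 0.0126 + 0.1891 = 0.2017 ≈ 0.202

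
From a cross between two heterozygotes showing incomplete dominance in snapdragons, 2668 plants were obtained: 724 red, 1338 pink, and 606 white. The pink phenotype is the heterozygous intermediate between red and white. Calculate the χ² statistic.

10.462

With incomplete dominance, a heterozygote × heterozygote cross gives a 1:2:1 phenotypic ratio.
Total ratio parts = 4. Expected numbers out of 2668:
  red: 2668 × 1/4 = 667
  pink: 2668 × 2/4 = 1334
  white: 2668 × 1/4 = 667
χ² = Σ (O − E)² / E
  red: (724 − 667)² / 667 = 4.8711
  pink: (1338 − 1334)² / 1334 = 0.0120
  white: (606 − 667)² / 667 = 5.5787
χ² = 4.8711 + 0.0120 + 5.5787 = 10.4618 ≈ 10.462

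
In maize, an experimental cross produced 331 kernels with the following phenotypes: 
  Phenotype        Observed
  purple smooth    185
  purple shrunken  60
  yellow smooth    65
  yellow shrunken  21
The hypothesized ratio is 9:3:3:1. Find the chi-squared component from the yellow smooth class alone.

0.139

The 9:3:3:1 ratio has 16 parts, so with N = 331 the expected counts are:
  purple smooth: 331 × 9/16 = 186.1875
  purple shrunken: 331 × 3/16 = 62.0625
  yellow smooth: 331 × 3/16 = 62.0625
  yellow shrunken: 331 × 1/16 = 20.6875
Contribution of yellow smooth: (65 − 62.0625)² / 62.0625 = 0.1390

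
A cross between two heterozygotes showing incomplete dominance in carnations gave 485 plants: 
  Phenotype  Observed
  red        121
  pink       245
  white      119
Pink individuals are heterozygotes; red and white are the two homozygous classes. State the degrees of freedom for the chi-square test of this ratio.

2

With incomplete dominance, a heterozygote × heterozygote cross gives a 1:2:1 phenotypic ratio.
A goodness-of-fit test with 3 phenotype classes has df = 3 − 1 = 2.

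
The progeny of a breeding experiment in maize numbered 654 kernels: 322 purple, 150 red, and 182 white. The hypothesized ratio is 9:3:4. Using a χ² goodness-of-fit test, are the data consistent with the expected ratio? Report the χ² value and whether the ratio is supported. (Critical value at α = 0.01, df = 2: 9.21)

13.925; not consistent

Total ratio parts = 16. Expected numbers out of 654:
  purple: 654 × 9/16 = 367.875
  red: 654 × 3/16 = 122.625
  white: 654 × 4/16 = 163.5
χ² = Σ (O − E)² / E
  purple: (322 − 367.875)² / 367.875 = 5.7207
  red: (150 − 122.625)² / 122.625 = 6.1112
  white: (182 − 163.5)² / 163.5 = 2.0933
χ² = 5.7207 + 6.1112 + 2.0933 = 13.9252 ≈ 13.925
Degrees of freedom = 3 − 1 = 2; critical value at α = 0.01 is 9.21.
Since 13.925 > 9.21, we reject the null hypothesis — the data do not fit the 9:3:4 ratio.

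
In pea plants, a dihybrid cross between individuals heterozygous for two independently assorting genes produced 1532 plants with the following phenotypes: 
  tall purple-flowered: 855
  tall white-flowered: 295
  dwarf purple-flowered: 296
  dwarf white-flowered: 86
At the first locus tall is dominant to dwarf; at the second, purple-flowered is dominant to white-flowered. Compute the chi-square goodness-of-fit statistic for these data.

A dihybrid F₂ with independent assortment and complete dominance at both loci gives a 9:3:3:1 phenotypic ratio.
Total ratio parts = 16. Expected numbers out of 1532:
  tall purple-flowered: 1532 × 9/16 = 861.75
  tall white-flowered: 1532 × 3/16 = 287.25
  dwarf purple-flowered: 1532 × 3/16 = 287.25
  dwarf white-flowered: 1532 × 1/16 = 95.75
χ² = Σ (O − E)² / E
  tall purple-flowered: (855 − 861.75)² / 861.75 = 0.0529
  tall white-flowered: (295 − 287.25)² / 287.25 = 0.2091
  dwarf purple-flowered: (296 − 287.25)² / 287.25 = 0.2665
  dwarf white-flowered: (86 − 95.75)² / 95.75 = 0.9928
χ² = 0.0529 + 0.2091 + 0.2665 + 0.9928 = 1.5213 ≈ 1.521

1.521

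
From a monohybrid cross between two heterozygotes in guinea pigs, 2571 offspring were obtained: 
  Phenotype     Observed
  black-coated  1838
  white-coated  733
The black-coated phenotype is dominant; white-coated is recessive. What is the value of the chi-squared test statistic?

For a monohybrid cross between heterozygotes with complete dominance, the expected phenotypic ratio is 3:1.
Total ratio parts = 4. Expected numbers out of 2571:
  black-coated: 2571 × 3/4 = 1928.25
  white-coated: 2571 × 1/4 = 642.75
χ² = Σ (O − E)² / E
  black-coated: (1838 − 1928.25)² / 1928.25 = 4.2241
  white-coated: (733 − 642.75)² / 642.75 = 12.6722
χ² = 4.2241 + 12.6722 = 16.8963 ≈ 16.896

16.896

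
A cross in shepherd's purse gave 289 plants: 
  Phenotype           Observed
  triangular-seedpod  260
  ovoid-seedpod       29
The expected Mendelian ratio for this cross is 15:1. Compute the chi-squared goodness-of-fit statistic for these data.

7.065

Expected counts for N = 289 under a 15:1 ratio (total parts = 16):
  triangular-seedpod: 289 × 15/16 = 270.9375
  ovoid-seedpod: 289 × 1/16 = 18.0625
χ² = Σ (O − E)² / E
  triangular-seedpod: (260 − 270.9375)² / 270.9375 = 0.4415
  ovoid-seedpod: (29 − 18.0625)² / 18.0625 = 6.6231
χ² = 0.4415 + 6.6231 = 7.0646 ≈ 7.065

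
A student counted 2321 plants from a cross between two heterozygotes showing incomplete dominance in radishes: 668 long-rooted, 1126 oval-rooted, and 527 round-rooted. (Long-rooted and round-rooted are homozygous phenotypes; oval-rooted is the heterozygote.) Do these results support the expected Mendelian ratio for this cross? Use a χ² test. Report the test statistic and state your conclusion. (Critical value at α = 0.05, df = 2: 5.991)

19.183; not consistent

With incomplete dominance, a heterozygote × heterozygote cross gives a 1:2:1 phenotypic ratio.
The 1:2:1 ratio has 4 parts, so with N = 2321 the expected counts are:
  long-rooted: 2321 × 1/4 = 580.25
  oval-rooted: 2321 × 2/4 = 1160.5
  round-rooted: 2321 × 1/4 = 580.25
χ² = Σ (O − E)² / E
  long-rooted: (668 − 580.25)² / 580.25 = 13.2702
  oval-rooted: (1126 − 1160.5)² / 1160.5 = 1.0256
  round-rooted: (527 − 580.25)² / 580.25 = 4.8868
χ² = 13.2702 + 1.0256 + 4.8868 = 19.1826 ≈ 19.183
Degrees of freedom = 3 − 1 = 2; critical value at α = 0.05 is 5.991.
Since 19.183 > 5.991, we reject the null hypothesis — the data do not fit the 1:2:1 ratio.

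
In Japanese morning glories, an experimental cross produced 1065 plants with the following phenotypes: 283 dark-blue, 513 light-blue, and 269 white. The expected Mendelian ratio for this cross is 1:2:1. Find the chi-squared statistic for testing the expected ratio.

Under the 1:2:1 hypothesis (Σ ratio = 4, N = 1065):
  dark-blue: 1065 × 1/4 = 266.25
  light-blue: 1065 × 2/4 = 532.5
  white: 1065 × 1/4 = 266.25
χ² = Σ (O − E)² / E
  dark-blue: (283 − 266.25)² / 266.25 = 1.0538
  light-blue: (513 − 532.5)² / 532.5 = 0.7141
  white: (269 − 266.25)² / 266.25 = 0.0284
χ² = 1.0538 + 0.7141 + 0.0284 = 1.7963 ≈ 1.796

1.796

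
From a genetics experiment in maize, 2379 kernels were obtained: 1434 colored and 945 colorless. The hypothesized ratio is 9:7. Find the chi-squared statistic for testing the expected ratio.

15.680

Under the 9:7 hypothesis (Σ ratio = 16, N = 2379):
  colored: 2379 × 9/16 = 1338.1875
  colorless: 2379 × 7/16 = 1040.8125
χ² = Σ (O − E)² / E
  colored: (1434 − 1338.1875)² / 1338.1875 = 6.8601
  colorless: (945 − 1040.8125)² / 1040.8125 = 8.8201
χ² = 6.8601 + 8.8201 = 15.6802 ≈ 15.680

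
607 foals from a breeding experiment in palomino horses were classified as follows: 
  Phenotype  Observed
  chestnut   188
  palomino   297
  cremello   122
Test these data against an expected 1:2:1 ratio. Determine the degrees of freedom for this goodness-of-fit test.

2

A goodness-of-fit test with 3 phenotype classes has df = 3 − 1 = 2.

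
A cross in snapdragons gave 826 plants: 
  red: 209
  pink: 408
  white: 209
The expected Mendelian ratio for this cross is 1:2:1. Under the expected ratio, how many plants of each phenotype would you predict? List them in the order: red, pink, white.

206.5, 413, 206.5

The 1:2:1 ratio has 4 parts, so with N = 826 the expected counts are:
  red: 826 × 1/4 = 206.5
  pink: 826 × 2/4 = 413
  white: 826 × 1/4 = 206.5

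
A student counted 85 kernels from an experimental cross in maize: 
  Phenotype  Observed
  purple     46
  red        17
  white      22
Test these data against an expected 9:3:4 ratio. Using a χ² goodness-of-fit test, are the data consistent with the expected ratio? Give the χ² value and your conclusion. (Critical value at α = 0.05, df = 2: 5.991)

0.166; consistent

Expected counts for N = 85 under a 9:3:4 ratio (total parts = 16):
  purple: 85 × 9/16 = 47.8125
  red: 85 × 3/16 = 15.9375
  white: 85 × 4/16 = 21.25
χ² = Σ (O − E)² / E
  purple: (46 − 47.8125)² / 47.8125 = 0.0687
  red: (17 − 15.9375)² / 15.9375 = 0.0708
  white: (22 − 21.25)² / 21.25 = 0.0265
χ² = 0.0687 + 0.0708 + 0.0265 = 0.166
Degrees of freedom = 3 − 1 = 2; critical value at α = 0.05 is 5.991.
Since 0.166 < 5.991, we fail to reject the null hypothesis — the data are consistent with the 9:3:4 ratio.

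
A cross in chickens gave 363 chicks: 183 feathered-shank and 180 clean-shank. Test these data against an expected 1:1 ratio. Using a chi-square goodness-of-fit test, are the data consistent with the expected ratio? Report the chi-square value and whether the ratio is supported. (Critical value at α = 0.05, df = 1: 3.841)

Expected counts for N = 363 under a 1:1 ratio (total parts = 2):
  feathered-shank: 363 × 1/2 = 181.5
  clean-shank: 363 × 1/2 = 181.5
χ² = Σ (O − E)² / E
  feathered-shank: (183 − 181.5)² / 181.5 = 0.0124
  clean-shank: (180 − 181.5)² / 181.5 = 0.0124
χ² = 0.0124 + 0.0124 = 0.0248 ≈ 0.025
Degrees of freedom = 2 − 1 = 1; critical value at α = 0.05 is 3.841.
Since 0.025 < 3.841, we fail to reject the null hypothesis — the data are consistent with the 1:1 ratio.

0.025; consistent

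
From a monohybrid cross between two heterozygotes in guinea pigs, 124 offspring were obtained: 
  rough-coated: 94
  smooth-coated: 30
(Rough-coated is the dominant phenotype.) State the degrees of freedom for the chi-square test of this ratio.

For a monohybrid cross between heterozygotes with complete dominance, the expected phenotypic ratio is 3:1.
A goodness-of-fit test with 2 phenotype classes has df = 2 − 1 = 1.

1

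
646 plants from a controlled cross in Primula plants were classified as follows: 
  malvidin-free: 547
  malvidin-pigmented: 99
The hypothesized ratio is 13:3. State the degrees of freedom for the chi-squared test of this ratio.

1

A goodness-of-fit test with 2 phenotype classes has df = 2 − 1 = 1.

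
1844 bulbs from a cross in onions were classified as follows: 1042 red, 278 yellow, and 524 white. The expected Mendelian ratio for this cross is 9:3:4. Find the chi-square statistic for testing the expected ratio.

Expected counts for N = 1844 under a 9:3:4 ratio (total parts = 16):
  red: 1844 × 9/16 = 1037.25
  yellow: 1844 × 3/16 = 345.75
  white: 1844 × 4/16 = 461
χ² = Σ (O − E)² / E
  red: (1042 − 1037.25)² / 1037.25 = 0.0218
  yellow: (278 − 345.75)² / 345.75 = 13.2757
  white: (524 − 461)² / 461 = 8.6095
χ² = 0.0218 + 13.2757 + 8.6095 = 21.907

21.907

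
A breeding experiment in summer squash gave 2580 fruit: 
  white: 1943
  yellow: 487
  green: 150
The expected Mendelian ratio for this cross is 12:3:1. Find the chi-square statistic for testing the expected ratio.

0.840

Under the 12:3:1 hypothesis (Σ ratio = 16, N = 2580):
  white: 2580 × 12/16 = 1935
  yellow: 2580 × 3/16 = 483.75
  green: 2580 × 1/16 = 161.25
χ² = Σ (O − E)² / E
  white: (1943 − 1935)² / 1935 = 0.0331
  yellow: (487 − 483.75)² / 483.75 = 0.0218
  green: (150 − 161.25)² / 161.25 = 0.7849
χ² = 0.0331 + 0.0218 + 0.7849 = 0.8398 ≈ 0.840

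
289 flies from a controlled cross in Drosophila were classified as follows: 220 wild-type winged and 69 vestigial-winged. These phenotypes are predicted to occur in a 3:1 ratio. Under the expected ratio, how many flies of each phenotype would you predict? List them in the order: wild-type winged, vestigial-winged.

Expected counts for N = 289 under a 3:1 ratio (total parts = 4):
  wild-type winged: 289 × 3/4 = 216.75
  vestigial-winged: 289 × 1/4 = 72.25

216.75, 72.25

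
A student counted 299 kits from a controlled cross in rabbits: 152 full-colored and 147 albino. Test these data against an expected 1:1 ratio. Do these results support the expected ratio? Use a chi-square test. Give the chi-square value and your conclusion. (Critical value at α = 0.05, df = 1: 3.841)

0.084; consistent

Expected counts for N = 299 under a 1:1 ratio (total parts = 2):
  full-colored: 299 × 1/2 = 149.5
  albino: 299 × 1/2 = 149.5
χ² = Σ (O − E)² / E
  full-colored: (152 − 149.5)² / 149.5 = 0.0418
  albino: (147 − 149.5)² / 149.5 = 0.0418
χ² = 0.0418 + 0.0418 = 0.0836 ≈ 0.084
Degrees of freedom = 2 − 1 = 1; critical value at α = 0.05 is 3.841.
Since 0.084 < 3.841, we fail to reject the null hypothesis — the data are consistent with the 1:1 ratio.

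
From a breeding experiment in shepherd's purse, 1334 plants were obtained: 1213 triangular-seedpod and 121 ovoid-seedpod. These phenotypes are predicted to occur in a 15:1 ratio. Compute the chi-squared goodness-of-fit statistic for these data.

18.111

Total ratio parts = 16. Expected numbers out of 1334:
  triangular-seedpod: 1334 × 15/16 = 1250.625
  ovoid-seedpod: 1334 × 1/16 = 83.375
χ² = Σ (O − E)² / E
  triangular-seedpod: (1213 − 1250.625)² / 1250.625 = 1.1319
  ovoid-seedpod: (121 − 83.375)² / 83.375 = 16.9792
χ² = 1.1319 + 16.9792 = 18.1111 ≈ 18.111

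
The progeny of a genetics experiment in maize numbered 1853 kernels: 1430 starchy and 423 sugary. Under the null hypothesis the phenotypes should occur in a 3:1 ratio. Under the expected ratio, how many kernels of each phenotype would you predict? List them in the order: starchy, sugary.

Under the 3:1 hypothesis (Σ ratio = 4, N = 1853):
  starchy: 1853 × 3/4 = 1389.75
  sugary: 1853 × 1/4 = 463.25

1389.75, 463.25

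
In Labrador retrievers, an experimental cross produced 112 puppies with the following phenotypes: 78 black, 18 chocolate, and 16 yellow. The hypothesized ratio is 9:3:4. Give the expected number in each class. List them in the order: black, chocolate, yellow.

63, 21, 28

Under the 9:3:4 hypothesis (Σ ratio = 16, N = 112):
  black: 112 × 9/16 = 63
  chocolate: 112 × 3/16 = 21
  yellow: 112 × 4/16 = 28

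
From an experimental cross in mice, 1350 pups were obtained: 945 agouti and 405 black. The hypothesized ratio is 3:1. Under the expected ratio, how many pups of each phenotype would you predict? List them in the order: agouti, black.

The 3:1 ratio has 4 parts, so with N = 1350 the expected counts are:
  agouti: 1350 × 3/4 = 1012.5
  black: 1350 × 1/4 = 337.5

1012.5, 337.5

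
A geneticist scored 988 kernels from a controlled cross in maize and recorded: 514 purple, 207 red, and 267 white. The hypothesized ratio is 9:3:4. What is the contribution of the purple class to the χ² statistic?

3.136

Under the 9:3:4 hypothesis (Σ ratio = 16, N = 988):
  purple: 988 × 9/16 = 555.75
  red: 988 × 3/16 = 185.25
  white: 988 × 4/16 = 247
Contribution of purple: (514 − 555.75)² / 555.75 = 3.1364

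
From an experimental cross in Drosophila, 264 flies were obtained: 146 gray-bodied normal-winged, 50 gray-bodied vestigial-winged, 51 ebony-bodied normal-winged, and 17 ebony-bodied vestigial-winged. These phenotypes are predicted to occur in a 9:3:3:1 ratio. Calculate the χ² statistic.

0.108

Expected counts for N = 264 under a 9:3:3:1 ratio (total parts = 16):
  gray-bodied normal-winged: 264 × 9/16 = 148.5
  gray-bodied vestigial-winged: 264 × 3/16 = 49.5
  ebony-bodied normal-winged: 264 × 3/16 = 49.5
  ebony-bodied vestigial-winged: 264 × 1/16 = 16.5
χ² = Σ (O − E)² / E
  gray-bodied normal-winged: (146 − 148.5)² / 148.5 = 0.0421
  gray-bodied vestigial-winged: (50 − 49.5)² / 49.5 = 0.0051
  ebony-bodied normal-winged: (51 − 49.5)² / 49.5 = 0.0455
  ebony-bodied vestigial-winged: (17 − 16.5)² / 16.5 = 0.0152
χ² = 0.0421 + 0.0051 + 0.0455 + 0.0152 = 0.1079 ≈ 0.108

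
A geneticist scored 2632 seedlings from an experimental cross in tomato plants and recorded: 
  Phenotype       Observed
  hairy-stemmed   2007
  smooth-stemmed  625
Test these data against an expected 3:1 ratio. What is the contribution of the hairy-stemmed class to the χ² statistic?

Total ratio parts = 4. Expected numbers out of 2632:
  hairy-stemmed: 2632 × 3/4 = 1974
  smooth-stemmed: 2632 × 1/4 = 658
Contribution of hairy-stemmed: (2007 − 1974)² / 1974 = 0.5517

0.552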